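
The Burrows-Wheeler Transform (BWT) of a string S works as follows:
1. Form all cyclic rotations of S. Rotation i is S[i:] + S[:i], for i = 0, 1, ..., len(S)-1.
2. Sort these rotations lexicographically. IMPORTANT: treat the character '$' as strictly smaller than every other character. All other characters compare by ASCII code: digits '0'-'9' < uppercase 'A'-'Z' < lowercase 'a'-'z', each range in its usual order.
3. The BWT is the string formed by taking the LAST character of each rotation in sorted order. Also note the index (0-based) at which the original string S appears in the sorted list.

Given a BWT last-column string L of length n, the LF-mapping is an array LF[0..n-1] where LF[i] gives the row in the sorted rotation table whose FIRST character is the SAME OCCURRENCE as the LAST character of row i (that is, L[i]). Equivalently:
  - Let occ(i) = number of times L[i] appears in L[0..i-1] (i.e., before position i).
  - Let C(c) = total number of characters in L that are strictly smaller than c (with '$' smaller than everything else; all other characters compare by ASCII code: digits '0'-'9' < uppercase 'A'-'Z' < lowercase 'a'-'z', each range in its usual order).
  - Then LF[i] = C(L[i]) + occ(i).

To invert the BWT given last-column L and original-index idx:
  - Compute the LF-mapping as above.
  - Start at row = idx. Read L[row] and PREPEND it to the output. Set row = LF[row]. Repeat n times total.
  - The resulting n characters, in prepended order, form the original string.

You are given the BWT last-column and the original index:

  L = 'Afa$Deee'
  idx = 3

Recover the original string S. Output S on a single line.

LF mapping: 1 7 3 0 2 4 5 6
Walk LF starting at row 3, prepending L[row]:
  step 1: row=3, L[3]='$', prepend. Next row=LF[3]=0
  step 2: row=0, L[0]='A', prepend. Next row=LF[0]=1
  step 3: row=1, L[1]='f', prepend. Next row=LF[1]=7
  step 4: row=7, L[7]='e', prepend. Next row=LF[7]=6
  step 5: row=6, L[6]='e', prepend. Next row=LF[6]=5
  step 6: row=5, L[5]='e', prepend. Next row=LF[5]=4
  step 7: row=4, L[4]='D', prepend. Next row=LF[4]=2
  step 8: row=2, L[2]='a', prepend. Next row=LF[2]=3
Reversed output: aDeeefA$

Answer: aDeeefA$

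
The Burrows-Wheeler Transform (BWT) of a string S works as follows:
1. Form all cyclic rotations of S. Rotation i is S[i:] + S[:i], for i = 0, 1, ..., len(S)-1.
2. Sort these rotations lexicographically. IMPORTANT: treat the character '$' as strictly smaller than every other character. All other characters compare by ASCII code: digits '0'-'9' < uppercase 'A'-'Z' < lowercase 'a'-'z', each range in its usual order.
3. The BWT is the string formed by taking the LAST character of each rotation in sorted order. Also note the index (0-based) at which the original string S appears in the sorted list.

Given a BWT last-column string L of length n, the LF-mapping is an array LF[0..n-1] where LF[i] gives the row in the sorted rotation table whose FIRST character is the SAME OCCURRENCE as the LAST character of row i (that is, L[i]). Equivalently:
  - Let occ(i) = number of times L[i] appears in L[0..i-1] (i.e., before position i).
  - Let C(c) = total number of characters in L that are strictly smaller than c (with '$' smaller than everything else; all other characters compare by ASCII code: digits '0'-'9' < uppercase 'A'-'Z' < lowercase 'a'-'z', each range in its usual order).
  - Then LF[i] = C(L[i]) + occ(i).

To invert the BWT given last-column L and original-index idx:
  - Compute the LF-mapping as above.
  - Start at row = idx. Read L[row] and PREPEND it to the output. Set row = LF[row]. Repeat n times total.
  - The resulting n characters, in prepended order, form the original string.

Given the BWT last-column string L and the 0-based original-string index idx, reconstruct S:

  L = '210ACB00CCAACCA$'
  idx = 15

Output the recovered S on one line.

LF mapping: 5 4 1 6 11 10 2 3 12 13 7 8 14 15 9 0
Walk LF starting at row 15, prepending L[row]:
  step 1: row=15, L[15]='$', prepend. Next row=LF[15]=0
  step 2: row=0, L[0]='2', prepend. Next row=LF[0]=5
  step 3: row=5, L[5]='B', prepend. Next row=LF[5]=10
  step 4: row=10, L[10]='A', prepend. Next row=LF[10]=7
  step 5: row=7, L[7]='0', prepend. Next row=LF[7]=3
  step 6: row=3, L[3]='A', prepend. Next row=LF[3]=6
  step 7: row=6, L[6]='0', prepend. Next row=LF[6]=2
  step 8: row=2, L[2]='0', prepend. Next row=LF[2]=1
  step 9: row=1, L[1]='1', prepend. Next row=LF[1]=4
  step 10: row=4, L[4]='C', prepend. Next row=LF[4]=11
  step 11: row=11, L[11]='A', prepend. Next row=LF[11]=8
  step 12: row=8, L[8]='C', prepend. Next row=LF[8]=12
  step 13: row=12, L[12]='C', prepend. Next row=LF[12]=14
  step 14: row=14, L[14]='A', prepend. Next row=LF[14]=9
  step 15: row=9, L[9]='C', prepend. Next row=LF[9]=13
  step 16: row=13, L[13]='C', prepend. Next row=LF[13]=15
Reversed output: CCACCAC100A0AB2$

Answer: CCACCAC100A0AB2$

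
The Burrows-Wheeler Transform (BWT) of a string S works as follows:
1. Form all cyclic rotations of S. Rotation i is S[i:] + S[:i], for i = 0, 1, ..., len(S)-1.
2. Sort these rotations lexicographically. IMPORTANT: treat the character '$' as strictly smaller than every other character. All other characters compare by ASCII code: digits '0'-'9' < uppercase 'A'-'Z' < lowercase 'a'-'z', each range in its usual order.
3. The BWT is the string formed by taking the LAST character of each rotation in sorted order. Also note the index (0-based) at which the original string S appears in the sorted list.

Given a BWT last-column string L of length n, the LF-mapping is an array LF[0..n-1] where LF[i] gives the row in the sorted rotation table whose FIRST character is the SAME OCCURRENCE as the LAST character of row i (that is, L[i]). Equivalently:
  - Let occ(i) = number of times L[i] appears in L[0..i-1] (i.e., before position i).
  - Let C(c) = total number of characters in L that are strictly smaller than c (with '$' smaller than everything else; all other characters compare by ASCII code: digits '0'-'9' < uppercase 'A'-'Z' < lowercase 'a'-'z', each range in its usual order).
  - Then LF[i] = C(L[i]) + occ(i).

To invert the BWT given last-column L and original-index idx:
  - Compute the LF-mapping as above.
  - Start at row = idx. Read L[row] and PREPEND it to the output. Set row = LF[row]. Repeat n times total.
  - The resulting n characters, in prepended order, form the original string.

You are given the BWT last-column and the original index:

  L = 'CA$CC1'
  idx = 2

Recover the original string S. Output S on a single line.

LF mapping: 3 2 0 4 5 1
Walk LF starting at row 2, prepending L[row]:
  step 1: row=2, L[2]='$', prepend. Next row=LF[2]=0
  step 2: row=0, L[0]='C', prepend. Next row=LF[0]=3
  step 3: row=3, L[3]='C', prepend. Next row=LF[3]=4
  step 4: row=4, L[4]='C', prepend. Next row=LF[4]=5
  step 5: row=5, L[5]='1', prepend. Next row=LF[5]=1
  step 6: row=1, L[1]='A', prepend. Next row=LF[1]=2
Reversed output: A1CCC$

Answer: A1CCC$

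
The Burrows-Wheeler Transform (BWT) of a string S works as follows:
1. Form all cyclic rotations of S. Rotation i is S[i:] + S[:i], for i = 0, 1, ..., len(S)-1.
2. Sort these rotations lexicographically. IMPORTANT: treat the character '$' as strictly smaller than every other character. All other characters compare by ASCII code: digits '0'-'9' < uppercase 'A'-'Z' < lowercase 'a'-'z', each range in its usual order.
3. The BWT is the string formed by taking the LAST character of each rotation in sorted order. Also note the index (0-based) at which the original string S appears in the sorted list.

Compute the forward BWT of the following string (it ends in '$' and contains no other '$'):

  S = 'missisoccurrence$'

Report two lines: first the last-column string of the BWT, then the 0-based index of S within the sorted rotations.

All 17 rotations (rotation i = S[i:]+S[:i]):
  rot[0] = missisoccurrence$
  rot[1] = issisoccurrence$m
  rot[2] = ssisoccurrence$mi
  rot[3] = sisoccurrence$mis
  rot[4] = isoccurrence$miss
  rot[5] = soccurrence$missi
  rot[6] = occurrence$missis
  rot[7] = ccurrence$missiso
  rot[8] = currence$missisoc
  rot[9] = urrence$missisocc
  rot[10] = rrence$missisoccu
  rot[11] = rence$missisoccur
  rot[12] = ence$missisoccurr
  rot[13] = nce$missisoccurre
  rot[14] = ce$missisoccurren
  rot[15] = e$missisoccurrenc
  rot[16] = $missisoccurrence
Sorted (with $ < everything):
  sorted[0] = $missisoccurrence  (last char: 'e')
  sorted[1] = ccurrence$missiso  (last char: 'o')
  sorted[2] = ce$missisoccurren  (last char: 'n')
  sorted[3] = currence$missisoc  (last char: 'c')
  sorted[4] = e$missisoccurrenc  (last char: 'c')
  sorted[5] = ence$missisoccurr  (last char: 'r')
  sorted[6] = isoccurrence$miss  (last char: 's')
  sorted[7] = issisoccurrence$m  (last char: 'm')
  sorted[8] = missisoccurrence$  (last char: '$')
  sorted[9] = nce$missisoccurre  (last char: 'e')
  sorted[10] = occurrence$missis  (last char: 's')
  sorted[11] = rence$missisoccur  (last char: 'r')
  sorted[12] = rrence$missisoccu  (last char: 'u')
  sorted[13] = sisoccurrence$mis  (last char: 's')
  sorted[14] = soccurrence$missi  (last char: 'i')
  sorted[15] = ssisoccurrence$mi  (last char: 'i')
  sorted[16] = urrence$missisocc  (last char: 'c')
Last column: eonccrsm$esrusiic
Original string S is at sorted index 8

Answer: eonccrsm$esrusiic
8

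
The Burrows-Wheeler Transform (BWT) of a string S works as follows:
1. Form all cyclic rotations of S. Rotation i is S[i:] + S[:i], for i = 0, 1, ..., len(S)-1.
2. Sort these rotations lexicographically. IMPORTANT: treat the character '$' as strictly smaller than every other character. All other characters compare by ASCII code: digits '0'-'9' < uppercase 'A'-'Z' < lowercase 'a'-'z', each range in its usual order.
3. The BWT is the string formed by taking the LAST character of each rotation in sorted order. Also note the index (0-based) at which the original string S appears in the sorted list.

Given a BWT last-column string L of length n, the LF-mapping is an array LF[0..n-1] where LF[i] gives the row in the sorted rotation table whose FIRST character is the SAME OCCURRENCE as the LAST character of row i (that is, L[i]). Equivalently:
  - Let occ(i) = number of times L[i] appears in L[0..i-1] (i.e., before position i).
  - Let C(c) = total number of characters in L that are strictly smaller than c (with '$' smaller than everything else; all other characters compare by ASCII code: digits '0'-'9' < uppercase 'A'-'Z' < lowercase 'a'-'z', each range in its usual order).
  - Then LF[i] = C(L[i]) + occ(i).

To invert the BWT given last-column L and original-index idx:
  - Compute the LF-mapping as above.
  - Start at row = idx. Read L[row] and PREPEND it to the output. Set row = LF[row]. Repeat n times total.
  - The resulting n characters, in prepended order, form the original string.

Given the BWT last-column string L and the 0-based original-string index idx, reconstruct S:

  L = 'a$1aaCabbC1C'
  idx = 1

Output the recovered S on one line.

LF mapping: 6 0 1 7 8 3 9 10 11 4 2 5
Walk LF starting at row 1, prepending L[row]:
  step 1: row=1, L[1]='$', prepend. Next row=LF[1]=0
  step 2: row=0, L[0]='a', prepend. Next row=LF[0]=6
  step 3: row=6, L[6]='a', prepend. Next row=LF[6]=9
  step 4: row=9, L[9]='C', prepend. Next row=LF[9]=4
  step 5: row=4, L[4]='a', prepend. Next row=LF[4]=8
  step 6: row=8, L[8]='b', prepend. Next row=LF[8]=11
  step 7: row=11, L[11]='C', prepend. Next row=LF[11]=5
  step 8: row=5, L[5]='C', prepend. Next row=LF[5]=3
  step 9: row=3, L[3]='a', prepend. Next row=LF[3]=7
  step 10: row=7, L[7]='b', prepend. Next row=LF[7]=10
  step 11: row=10, L[10]='1', prepend. Next row=LF[10]=2
  step 12: row=2, L[2]='1', prepend. Next row=LF[2]=1
Reversed output: 11baCCbaCaa$

Answer: 11baCCbaCaa$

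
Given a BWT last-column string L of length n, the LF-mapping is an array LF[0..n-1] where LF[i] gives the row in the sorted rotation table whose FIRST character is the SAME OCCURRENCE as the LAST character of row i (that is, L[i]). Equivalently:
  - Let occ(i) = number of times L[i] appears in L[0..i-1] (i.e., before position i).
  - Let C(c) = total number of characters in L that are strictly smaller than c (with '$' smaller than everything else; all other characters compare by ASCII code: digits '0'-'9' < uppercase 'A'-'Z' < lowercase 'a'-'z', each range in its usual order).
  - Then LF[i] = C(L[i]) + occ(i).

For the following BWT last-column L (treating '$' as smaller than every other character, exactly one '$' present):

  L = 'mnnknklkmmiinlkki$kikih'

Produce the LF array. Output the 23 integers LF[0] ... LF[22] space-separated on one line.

Char counts: '$':1, 'h':1, 'i':5, 'k':7, 'l':2, 'm':3, 'n':4
C (first-col start): C('$')=0, C('h')=1, C('i')=2, C('k')=7, C('l')=14, C('m')=16, C('n')=19
L[0]='m': occ=0, LF[0]=C('m')+0=16+0=16
L[1]='n': occ=0, LF[1]=C('n')+0=19+0=19
L[2]='n': occ=1, LF[2]=C('n')+1=19+1=20
L[3]='k': occ=0, LF[3]=C('k')+0=7+0=7
L[4]='n': occ=2, LF[4]=C('n')+2=19+2=21
L[5]='k': occ=1, LF[5]=C('k')+1=7+1=8
L[6]='l': occ=0, LF[6]=C('l')+0=14+0=14
L[7]='k': occ=2, LF[7]=C('k')+2=7+2=9
L[8]='m': occ=1, LF[8]=C('m')+1=16+1=17
L[9]='m': occ=2, LF[9]=C('m')+2=16+2=18
L[10]='i': occ=0, LF[10]=C('i')+0=2+0=2
L[11]='i': occ=1, LF[11]=C('i')+1=2+1=3
L[12]='n': occ=3, LF[12]=C('n')+3=19+3=22
L[13]='l': occ=1, LF[13]=C('l')+1=14+1=15
L[14]='k': occ=3, LF[14]=C('k')+3=7+3=10
L[15]='k': occ=4, LF[15]=C('k')+4=7+4=11
L[16]='i': occ=2, LF[16]=C('i')+2=2+2=4
L[17]='$': occ=0, LF[17]=C('$')+0=0+0=0
L[18]='k': occ=5, LF[18]=C('k')+5=7+5=12
L[19]='i': occ=3, LF[19]=C('i')+3=2+3=5
L[20]='k': occ=6, LF[20]=C('k')+6=7+6=13
L[21]='i': occ=4, LF[21]=C('i')+4=2+4=6
L[22]='h': occ=0, LF[22]=C('h')+0=1+0=1

Answer: 16 19 20 7 21 8 14 9 17 18 2 3 22 15 10 11 4 0 12 5 13 6 1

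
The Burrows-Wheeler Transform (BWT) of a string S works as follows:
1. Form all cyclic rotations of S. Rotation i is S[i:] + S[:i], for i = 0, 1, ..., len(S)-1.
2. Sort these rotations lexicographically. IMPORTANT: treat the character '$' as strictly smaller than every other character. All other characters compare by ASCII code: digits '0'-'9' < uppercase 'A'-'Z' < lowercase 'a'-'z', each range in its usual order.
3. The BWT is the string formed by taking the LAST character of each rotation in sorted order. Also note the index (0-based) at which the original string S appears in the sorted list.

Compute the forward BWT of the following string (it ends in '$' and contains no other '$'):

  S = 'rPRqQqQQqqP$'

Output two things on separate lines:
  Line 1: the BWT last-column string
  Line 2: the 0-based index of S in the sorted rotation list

Answer: PqrqqQPqQRQ$
11

Derivation:
All 12 rotations (rotation i = S[i:]+S[:i]):
  rot[0] = rPRqQqQQqqP$
  rot[1] = PRqQqQQqqP$r
  rot[2] = RqQqQQqqP$rP
  rot[3] = qQqQQqqP$rPR
  rot[4] = QqQQqqP$rPRq
  rot[5] = qQQqqP$rPRqQ
  rot[6] = QQqqP$rPRqQq
  rot[7] = QqqP$rPRqQqQ
  rot[8] = qqP$rPRqQqQQ
  rot[9] = qP$rPRqQqQQq
  rot[10] = P$rPRqQqQQqq
  rot[11] = $rPRqQqQQqqP
Sorted (with $ < everything):
  sorted[0] = $rPRqQqQQqqP  (last char: 'P')
  sorted[1] = P$rPRqQqQQqq  (last char: 'q')
  sorted[2] = PRqQqQQqqP$r  (last char: 'r')
  sorted[3] = QQqqP$rPRqQq  (last char: 'q')
  sorted[4] = QqQQqqP$rPRq  (last char: 'q')
  sorted[5] = QqqP$rPRqQqQ  (last char: 'Q')
  sorted[6] = RqQqQQqqP$rP  (last char: 'P')
  sorted[7] = qP$rPRqQqQQq  (last char: 'q')
  sorted[8] = qQQqqP$rPRqQ  (last char: 'Q')
  sorted[9] = qQqQQqqP$rPR  (last char: 'R')
  sorted[10] = qqP$rPRqQqQQ  (last char: 'Q')
  sorted[11] = rPRqQqQQqqP$  (last char: '$')
Last column: PqrqqQPqQRQ$
Original string S is at sorted index 11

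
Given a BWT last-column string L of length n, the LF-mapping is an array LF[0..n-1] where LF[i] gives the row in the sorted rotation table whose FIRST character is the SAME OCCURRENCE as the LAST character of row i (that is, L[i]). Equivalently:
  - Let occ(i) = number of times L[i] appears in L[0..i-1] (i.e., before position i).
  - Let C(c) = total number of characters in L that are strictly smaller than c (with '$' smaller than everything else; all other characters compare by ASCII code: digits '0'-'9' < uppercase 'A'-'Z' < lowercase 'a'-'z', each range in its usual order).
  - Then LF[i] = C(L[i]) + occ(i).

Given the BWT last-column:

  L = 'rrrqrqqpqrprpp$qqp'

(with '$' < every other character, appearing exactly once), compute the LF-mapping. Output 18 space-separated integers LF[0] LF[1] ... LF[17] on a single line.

Char counts: '$':1, 'p':5, 'q':6, 'r':6
C (first-col start): C('$')=0, C('p')=1, C('q')=6, C('r')=12
L[0]='r': occ=0, LF[0]=C('r')+0=12+0=12
L[1]='r': occ=1, LF[1]=C('r')+1=12+1=13
L[2]='r': occ=2, LF[2]=C('r')+2=12+2=14
L[3]='q': occ=0, LF[3]=C('q')+0=6+0=6
L[4]='r': occ=3, LF[4]=C('r')+3=12+3=15
L[5]='q': occ=1, LF[5]=C('q')+1=6+1=7
L[6]='q': occ=2, LF[6]=C('q')+2=6+2=8
L[7]='p': occ=0, LF[7]=C('p')+0=1+0=1
L[8]='q': occ=3, LF[8]=C('q')+3=6+3=9
L[9]='r': occ=4, LF[9]=C('r')+4=12+4=16
L[10]='p': occ=1, LF[10]=C('p')+1=1+1=2
L[11]='r': occ=5, LF[11]=C('r')+5=12+5=17
L[12]='p': occ=2, LF[12]=C('p')+2=1+2=3
L[13]='p': occ=3, LF[13]=C('p')+3=1+3=4
L[14]='$': occ=0, LF[14]=C('$')+0=0+0=0
L[15]='q': occ=4, LF[15]=C('q')+4=6+4=10
L[16]='q': occ=5, LF[16]=C('q')+5=6+5=11
L[17]='p': occ=4, LF[17]=C('p')+4=1+4=5

Answer: 12 13 14 6 15 7 8 1 9 16 2 17 3 4 0 10 11 5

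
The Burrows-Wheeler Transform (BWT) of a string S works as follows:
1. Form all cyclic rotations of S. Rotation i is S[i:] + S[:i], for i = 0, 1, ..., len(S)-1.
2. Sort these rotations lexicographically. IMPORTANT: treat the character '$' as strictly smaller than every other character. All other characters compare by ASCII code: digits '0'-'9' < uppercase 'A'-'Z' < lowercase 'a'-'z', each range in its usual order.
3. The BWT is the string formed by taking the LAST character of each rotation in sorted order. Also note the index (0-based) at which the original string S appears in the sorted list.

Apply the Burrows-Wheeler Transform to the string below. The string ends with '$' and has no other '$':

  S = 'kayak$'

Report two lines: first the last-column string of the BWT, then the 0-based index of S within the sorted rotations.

All 6 rotations (rotation i = S[i:]+S[:i]):
  rot[0] = kayak$
  rot[1] = ayak$k
  rot[2] = yak$ka
  rot[3] = ak$kay
  rot[4] = k$kaya
  rot[5] = $kayak
Sorted (with $ < everything):
  sorted[0] = $kayak  (last char: 'k')
  sorted[1] = ak$kay  (last char: 'y')
  sorted[2] = ayak$k  (last char: 'k')
  sorted[3] = k$kaya  (last char: 'a')
  sorted[4] = kayak$  (last char: '$')
  sorted[5] = yak$ka  (last char: 'a')
Last column: kyka$a
Original string S is at sorted index 4

Answer: kyka$a
4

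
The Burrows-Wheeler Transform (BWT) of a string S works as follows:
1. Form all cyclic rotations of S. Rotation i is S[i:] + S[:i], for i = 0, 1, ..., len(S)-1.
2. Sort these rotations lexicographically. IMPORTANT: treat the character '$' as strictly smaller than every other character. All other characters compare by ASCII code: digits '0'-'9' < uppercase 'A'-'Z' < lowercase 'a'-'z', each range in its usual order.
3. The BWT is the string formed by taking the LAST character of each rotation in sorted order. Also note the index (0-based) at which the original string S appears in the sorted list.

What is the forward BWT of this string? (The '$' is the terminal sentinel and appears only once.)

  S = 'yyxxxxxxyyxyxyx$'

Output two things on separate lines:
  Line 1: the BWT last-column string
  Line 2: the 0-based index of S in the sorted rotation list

All 16 rotations (rotation i = S[i:]+S[:i]):
  rot[0] = yyxxxxxxyyxyxyx$
  rot[1] = yxxxxxxyyxyxyx$y
  rot[2] = xxxxxxyyxyxyx$yy
  rot[3] = xxxxxyyxyxyx$yyx
  rot[4] = xxxxyyxyxyx$yyxx
  rot[5] = xxxyyxyxyx$yyxxx
  rot[6] = xxyyxyxyx$yyxxxx
  rot[7] = xyyxyxyx$yyxxxxx
  rot[8] = yyxyxyx$yyxxxxxx
  rot[9] = yxyxyx$yyxxxxxxy
  rot[10] = xyxyx$yyxxxxxxyy
  rot[11] = yxyx$yyxxxxxxyyx
  rot[12] = xyx$yyxxxxxxyyxy
  rot[13] = yx$yyxxxxxxyyxyx
  rot[14] = x$yyxxxxxxyyxyxy
  rot[15] = $yyxxxxxxyyxyxyx
Sorted (with $ < everything):
  sorted[0] = $yyxxxxxxyyxyxyx  (last char: 'x')
  sorted[1] = x$yyxxxxxxyyxyxy  (last char: 'y')
  sorted[2] = xxxxxxyyxyxyx$yy  (last char: 'y')
  sorted[3] = xxxxxyyxyxyx$yyx  (last char: 'x')
  sorted[4] = xxxxyyxyxyx$yyxx  (last char: 'x')
  sorted[5] = xxxyyxyxyx$yyxxx  (last char: 'x')
  sorted[6] = xxyyxyxyx$yyxxxx  (last char: 'x')
  sorted[7] = xyx$yyxxxxxxyyxy  (last char: 'y')
  sorted[8] = xyxyx$yyxxxxxxyy  (last char: 'y')
  sorted[9] = xyyxyxyx$yyxxxxx  (last char: 'x')
  sorted[10] = yx$yyxxxxxxyyxyx  (last char: 'x')
  sorted[11] = yxxxxxxyyxyxyx$y  (last char: 'y')
  sorted[12] = yxyx$yyxxxxxxyyx  (last char: 'x')
  sorted[13] = yxyxyx$yyxxxxxxy  (last char: 'y')
  sorted[14] = yyxxxxxxyyxyxyx$  (last char: '$')
  sorted[15] = yyxyxyx$yyxxxxxx  (last char: 'x')
Last column: xyyxxxxyyxxyxy$x
Original string S is at sorted index 14

Answer: xyyxxxxyyxxyxy$x
14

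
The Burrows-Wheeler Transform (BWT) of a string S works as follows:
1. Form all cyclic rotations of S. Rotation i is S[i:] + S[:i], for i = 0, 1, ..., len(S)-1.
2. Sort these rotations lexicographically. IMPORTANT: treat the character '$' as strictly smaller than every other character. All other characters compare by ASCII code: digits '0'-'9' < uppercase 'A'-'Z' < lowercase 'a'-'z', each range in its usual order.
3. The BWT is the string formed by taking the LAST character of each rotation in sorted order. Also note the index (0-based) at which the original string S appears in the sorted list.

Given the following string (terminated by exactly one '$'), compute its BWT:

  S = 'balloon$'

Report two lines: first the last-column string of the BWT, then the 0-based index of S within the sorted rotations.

Answer: nb$alool
2

Derivation:
All 8 rotations (rotation i = S[i:]+S[:i]):
  rot[0] = balloon$
  rot[1] = alloon$b
  rot[2] = lloon$ba
  rot[3] = loon$bal
  rot[4] = oon$ball
  rot[5] = on$ballo
  rot[6] = n$balloo
  rot[7] = $balloon
Sorted (with $ < everything):
  sorted[0] = $balloon  (last char: 'n')
  sorted[1] = alloon$b  (last char: 'b')
  sorted[2] = balloon$  (last char: '$')
  sorted[3] = lloon$ba  (last char: 'a')
  sorted[4] = loon$bal  (last char: 'l')
  sorted[5] = n$balloo  (last char: 'o')
  sorted[6] = on$ballo  (last char: 'o')
  sorted[7] = oon$ball  (last char: 'l')
Last column: nb$alool
Original string S is at sorted index 2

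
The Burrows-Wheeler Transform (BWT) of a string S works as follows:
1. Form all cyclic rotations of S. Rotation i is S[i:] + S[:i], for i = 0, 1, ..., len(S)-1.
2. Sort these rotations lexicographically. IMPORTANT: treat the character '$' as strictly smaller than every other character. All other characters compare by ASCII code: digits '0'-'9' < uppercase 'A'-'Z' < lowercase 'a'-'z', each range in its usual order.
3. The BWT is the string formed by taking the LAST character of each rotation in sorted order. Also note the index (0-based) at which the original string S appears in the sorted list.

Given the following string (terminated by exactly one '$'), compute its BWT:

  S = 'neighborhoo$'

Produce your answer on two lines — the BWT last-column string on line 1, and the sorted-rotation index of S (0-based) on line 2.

All 12 rotations (rotation i = S[i:]+S[:i]):
  rot[0] = neighborhoo$
  rot[1] = eighborhoo$n
  rot[2] = ighborhoo$ne
  rot[3] = ghborhoo$nei
  rot[4] = hborhoo$neig
  rot[5] = borhoo$neigh
  rot[6] = orhoo$neighb
  rot[7] = rhoo$neighbo
  rot[8] = hoo$neighbor
  rot[9] = oo$neighborh
  rot[10] = o$neighborho
  rot[11] = $neighborhoo
Sorted (with $ < everything):
  sorted[0] = $neighborhoo  (last char: 'o')
  sorted[1] = borhoo$neigh  (last char: 'h')
  sorted[2] = eighborhoo$n  (last char: 'n')
  sorted[3] = ghborhoo$nei  (last char: 'i')
  sorted[4] = hborhoo$neig  (last char: 'g')
  sorted[5] = hoo$neighbor  (last char: 'r')
  sorted[6] = ighborhoo$ne  (last char: 'e')
  sorted[7] = neighborhoo$  (last char: '$')
  sorted[8] = o$neighborho  (last char: 'o')
  sorted[9] = oo$neighborh  (last char: 'h')
  sorted[10] = orhoo$neighb  (last char: 'b')
  sorted[11] = rhoo$neighbo  (last char: 'o')
Last column: ohnigre$ohbo
Original string S is at sorted index 7

Answer: ohnigre$ohbo
7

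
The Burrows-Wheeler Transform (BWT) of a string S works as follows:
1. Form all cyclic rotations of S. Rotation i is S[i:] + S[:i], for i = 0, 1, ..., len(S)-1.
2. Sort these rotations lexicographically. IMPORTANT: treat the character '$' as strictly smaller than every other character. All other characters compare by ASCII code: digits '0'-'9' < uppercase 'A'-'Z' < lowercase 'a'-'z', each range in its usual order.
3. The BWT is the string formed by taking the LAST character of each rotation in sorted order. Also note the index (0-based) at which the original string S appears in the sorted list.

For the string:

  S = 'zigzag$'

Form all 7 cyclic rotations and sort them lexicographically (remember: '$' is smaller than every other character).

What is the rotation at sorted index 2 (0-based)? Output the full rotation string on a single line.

Answer: g$zigza

Derivation:
All 7 rotations (rotation i = S[i:]+S[:i]):
  rot[0] = zigzag$
  rot[1] = igzag$z
  rot[2] = gzag$zi
  rot[3] = zag$zig
  rot[4] = ag$zigz
  rot[5] = g$zigza
  rot[6] = $zigzag
Sorted (with $ < everything):
  sorted[0] = $zigzag
  sorted[1] = ag$zigz
  sorted[2] = g$zigza
  sorted[3] = gzag$zi
  sorted[4] = igzag$z
  sorted[5] = zag$zig
  sorted[6] = zigzag$
sorted[2] = g$zigza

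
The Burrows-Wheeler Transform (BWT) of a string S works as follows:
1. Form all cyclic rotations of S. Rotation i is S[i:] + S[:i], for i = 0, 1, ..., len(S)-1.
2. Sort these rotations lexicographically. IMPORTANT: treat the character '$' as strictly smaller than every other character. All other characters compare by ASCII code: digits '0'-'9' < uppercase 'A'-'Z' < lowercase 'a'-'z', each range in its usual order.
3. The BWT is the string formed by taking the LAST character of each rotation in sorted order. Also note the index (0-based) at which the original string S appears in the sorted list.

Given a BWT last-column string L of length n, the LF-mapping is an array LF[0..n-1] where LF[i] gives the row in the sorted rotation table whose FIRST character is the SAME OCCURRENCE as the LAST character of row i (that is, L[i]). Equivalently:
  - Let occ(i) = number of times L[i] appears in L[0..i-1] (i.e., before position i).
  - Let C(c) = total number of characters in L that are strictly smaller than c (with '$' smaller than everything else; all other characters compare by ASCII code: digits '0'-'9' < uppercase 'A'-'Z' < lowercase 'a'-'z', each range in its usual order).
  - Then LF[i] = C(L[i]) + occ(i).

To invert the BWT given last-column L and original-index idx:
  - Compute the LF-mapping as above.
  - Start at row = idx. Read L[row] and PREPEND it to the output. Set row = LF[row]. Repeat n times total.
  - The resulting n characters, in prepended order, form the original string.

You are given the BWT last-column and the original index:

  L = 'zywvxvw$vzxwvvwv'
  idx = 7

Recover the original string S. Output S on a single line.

Answer: wvvyvvwvzwxvxwz$

Derivation:
LF mapping: 14 13 7 1 11 2 8 0 3 15 12 9 4 5 10 6
Walk LF starting at row 7, prepending L[row]:
  step 1: row=7, L[7]='$', prepend. Next row=LF[7]=0
  step 2: row=0, L[0]='z', prepend. Next row=LF[0]=14
  step 3: row=14, L[14]='w', prepend. Next row=LF[14]=10
  step 4: row=10, L[10]='x', prepend. Next row=LF[10]=12
  step 5: row=12, L[12]='v', prepend. Next row=LF[12]=4
  step 6: row=4, L[4]='x', prepend. Next row=LF[4]=11
  step 7: row=11, L[11]='w', prepend. Next row=LF[11]=9
  step 8: row=9, L[9]='z', prepend. Next row=LF[9]=15
  step 9: row=15, L[15]='v', prepend. Next row=LF[15]=6
  step 10: row=6, L[6]='w', prepend. Next row=LF[6]=8
  step 11: row=8, L[8]='v', prepend. Next row=LF[8]=3
  step 12: row=3, L[3]='v', prepend. Next row=LF[3]=1
  step 13: row=1, L[1]='y', prepend. Next row=LF[1]=13
  step 14: row=13, L[13]='v', prepend. Next row=LF[13]=5
  step 15: row=5, L[5]='v', prepend. Next row=LF[5]=2
  step 16: row=2, L[2]='w', prepend. Next row=LF[2]=7
Reversed output: wvvyvvwvzwxvxwz$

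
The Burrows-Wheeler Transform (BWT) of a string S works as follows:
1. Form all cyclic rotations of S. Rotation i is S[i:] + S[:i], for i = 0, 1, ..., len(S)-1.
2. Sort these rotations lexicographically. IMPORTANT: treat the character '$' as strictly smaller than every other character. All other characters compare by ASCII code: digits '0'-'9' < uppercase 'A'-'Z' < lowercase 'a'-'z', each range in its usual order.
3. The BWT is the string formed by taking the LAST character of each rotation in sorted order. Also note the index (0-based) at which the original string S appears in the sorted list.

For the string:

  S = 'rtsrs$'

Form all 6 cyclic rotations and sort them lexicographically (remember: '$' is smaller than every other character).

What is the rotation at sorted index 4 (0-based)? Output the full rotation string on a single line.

Answer: srs$rt

Derivation:
All 6 rotations (rotation i = S[i:]+S[:i]):
  rot[0] = rtsrs$
  rot[1] = tsrs$r
  rot[2] = srs$rt
  rot[3] = rs$rts
  rot[4] = s$rtsr
  rot[5] = $rtsrs
Sorted (with $ < everything):
  sorted[0] = $rtsrs
  sorted[1] = rs$rts
  sorted[2] = rtsrs$
  sorted[3] = s$rtsr
  sorted[4] = srs$rt
  sorted[5] = tsrs$r
sorted[4] = srs$rt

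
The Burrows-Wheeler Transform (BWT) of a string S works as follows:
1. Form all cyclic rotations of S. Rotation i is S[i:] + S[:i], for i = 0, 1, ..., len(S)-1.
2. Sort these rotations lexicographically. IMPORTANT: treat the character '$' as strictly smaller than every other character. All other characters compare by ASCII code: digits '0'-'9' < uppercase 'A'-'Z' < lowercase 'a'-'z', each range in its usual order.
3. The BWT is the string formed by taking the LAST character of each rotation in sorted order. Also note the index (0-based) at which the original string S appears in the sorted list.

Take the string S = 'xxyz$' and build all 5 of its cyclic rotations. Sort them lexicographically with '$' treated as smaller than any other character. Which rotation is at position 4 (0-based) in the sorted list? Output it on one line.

All 5 rotations (rotation i = S[i:]+S[:i]):
  rot[0] = xxyz$
  rot[1] = xyz$x
  rot[2] = yz$xx
  rot[3] = z$xxy
  rot[4] = $xxyz
Sorted (with $ < everything):
  sorted[0] = $xxyz
  sorted[1] = xxyz$
  sorted[2] = xyz$x
  sorted[3] = yz$xx
  sorted[4] = z$xxy
sorted[4] = z$xxy

Answer: z$xxy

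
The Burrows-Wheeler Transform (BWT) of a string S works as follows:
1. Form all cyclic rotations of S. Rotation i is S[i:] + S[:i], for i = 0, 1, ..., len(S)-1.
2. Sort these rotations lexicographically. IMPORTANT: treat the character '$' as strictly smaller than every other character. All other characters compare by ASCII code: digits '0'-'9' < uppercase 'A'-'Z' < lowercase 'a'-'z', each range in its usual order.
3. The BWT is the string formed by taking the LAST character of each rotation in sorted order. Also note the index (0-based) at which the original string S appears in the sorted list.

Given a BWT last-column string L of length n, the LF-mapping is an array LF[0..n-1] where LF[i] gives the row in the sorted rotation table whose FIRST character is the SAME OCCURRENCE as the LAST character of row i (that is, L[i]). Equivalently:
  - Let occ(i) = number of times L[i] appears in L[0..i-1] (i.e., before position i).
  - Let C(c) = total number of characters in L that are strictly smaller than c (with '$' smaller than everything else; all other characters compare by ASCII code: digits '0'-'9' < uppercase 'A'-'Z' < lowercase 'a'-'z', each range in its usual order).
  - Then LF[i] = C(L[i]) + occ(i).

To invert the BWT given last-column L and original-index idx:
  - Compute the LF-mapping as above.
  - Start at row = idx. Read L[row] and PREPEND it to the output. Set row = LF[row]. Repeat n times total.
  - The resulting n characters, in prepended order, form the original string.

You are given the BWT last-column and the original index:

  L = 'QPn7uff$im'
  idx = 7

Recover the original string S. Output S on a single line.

Answer: muffinP7Q$

Derivation:
LF mapping: 3 2 8 1 9 4 5 0 6 7
Walk LF starting at row 7, prepending L[row]:
  step 1: row=7, L[7]='$', prepend. Next row=LF[7]=0
  step 2: row=0, L[0]='Q', prepend. Next row=LF[0]=3
  step 3: row=3, L[3]='7', prepend. Next row=LF[3]=1
  step 4: row=1, L[1]='P', prepend. Next row=LF[1]=2
  step 5: row=2, L[2]='n', prepend. Next row=LF[2]=8
  step 6: row=8, L[8]='i', prepend. Next row=LF[8]=6
  step 7: row=6, L[6]='f', prepend. Next row=LF[6]=5
  step 8: row=5, L[5]='f', prepend. Next row=LF[5]=4
  step 9: row=4, L[4]='u', prepend. Next row=LF[4]=9
  step 10: row=9, L[9]='m', prepend. Next row=LF[9]=7
Reversed output: muffinP7Q$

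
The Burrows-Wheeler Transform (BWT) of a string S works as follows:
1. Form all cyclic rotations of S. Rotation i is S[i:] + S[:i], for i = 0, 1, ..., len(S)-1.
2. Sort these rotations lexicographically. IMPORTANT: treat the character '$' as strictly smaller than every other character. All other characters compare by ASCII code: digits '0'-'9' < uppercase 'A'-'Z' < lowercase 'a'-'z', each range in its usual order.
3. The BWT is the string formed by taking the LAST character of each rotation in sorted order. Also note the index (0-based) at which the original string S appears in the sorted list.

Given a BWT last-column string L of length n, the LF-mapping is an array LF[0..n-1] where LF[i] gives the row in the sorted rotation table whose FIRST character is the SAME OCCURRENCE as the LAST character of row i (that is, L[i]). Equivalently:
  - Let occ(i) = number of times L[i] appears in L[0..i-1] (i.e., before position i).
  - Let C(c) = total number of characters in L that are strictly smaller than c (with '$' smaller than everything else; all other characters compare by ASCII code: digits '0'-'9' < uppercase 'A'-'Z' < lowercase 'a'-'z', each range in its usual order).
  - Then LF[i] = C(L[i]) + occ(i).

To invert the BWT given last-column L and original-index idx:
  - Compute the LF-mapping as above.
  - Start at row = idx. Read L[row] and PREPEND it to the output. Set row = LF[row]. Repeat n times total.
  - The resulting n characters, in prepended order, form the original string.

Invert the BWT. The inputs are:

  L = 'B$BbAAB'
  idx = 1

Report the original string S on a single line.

Answer: ABABbB$

Derivation:
LF mapping: 3 0 4 6 1 2 5
Walk LF starting at row 1, prepending L[row]:
  step 1: row=1, L[1]='$', prepend. Next row=LF[1]=0
  step 2: row=0, L[0]='B', prepend. Next row=LF[0]=3
  step 3: row=3, L[3]='b', prepend. Next row=LF[3]=6
  step 4: row=6, L[6]='B', prepend. Next row=LF[6]=5
  step 5: row=5, L[5]='A', prepend. Next row=LF[5]=2
  step 6: row=2, L[2]='B', prepend. Next row=LF[2]=4
  step 7: row=4, L[4]='A', prepend. Next row=LF[4]=1
Reversed output: ABABbB$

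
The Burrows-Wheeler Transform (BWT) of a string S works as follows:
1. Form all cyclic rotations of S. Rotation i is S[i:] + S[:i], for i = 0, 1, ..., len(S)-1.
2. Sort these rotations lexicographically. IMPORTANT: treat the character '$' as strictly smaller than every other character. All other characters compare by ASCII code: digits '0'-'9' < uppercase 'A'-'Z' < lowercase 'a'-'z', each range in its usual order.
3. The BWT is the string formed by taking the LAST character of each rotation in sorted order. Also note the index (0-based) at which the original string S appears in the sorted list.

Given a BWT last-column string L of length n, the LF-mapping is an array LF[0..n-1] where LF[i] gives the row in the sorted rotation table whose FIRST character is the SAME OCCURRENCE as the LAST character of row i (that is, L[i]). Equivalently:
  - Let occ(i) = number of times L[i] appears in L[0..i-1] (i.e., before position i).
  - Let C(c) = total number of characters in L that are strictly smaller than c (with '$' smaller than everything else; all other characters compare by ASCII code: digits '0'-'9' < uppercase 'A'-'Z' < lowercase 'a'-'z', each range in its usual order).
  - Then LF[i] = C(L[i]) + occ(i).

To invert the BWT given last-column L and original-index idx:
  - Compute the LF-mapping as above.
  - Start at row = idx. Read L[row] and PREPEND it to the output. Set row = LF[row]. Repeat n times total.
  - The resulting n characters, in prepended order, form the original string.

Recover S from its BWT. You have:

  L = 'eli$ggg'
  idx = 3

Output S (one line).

Answer: giggle$

Derivation:
LF mapping: 1 6 5 0 2 3 4
Walk LF starting at row 3, prepending L[row]:
  step 1: row=3, L[3]='$', prepend. Next row=LF[3]=0
  step 2: row=0, L[0]='e', prepend. Next row=LF[0]=1
  step 3: row=1, L[1]='l', prepend. Next row=LF[1]=6
  step 4: row=6, L[6]='g', prepend. Next row=LF[6]=4
  step 5: row=4, L[4]='g', prepend. Next row=LF[4]=2
  step 6: row=2, L[2]='i', prepend. Next row=LF[2]=5
  step 7: row=5, L[5]='g', prepend. Next row=LF[5]=3
Reversed output: giggle$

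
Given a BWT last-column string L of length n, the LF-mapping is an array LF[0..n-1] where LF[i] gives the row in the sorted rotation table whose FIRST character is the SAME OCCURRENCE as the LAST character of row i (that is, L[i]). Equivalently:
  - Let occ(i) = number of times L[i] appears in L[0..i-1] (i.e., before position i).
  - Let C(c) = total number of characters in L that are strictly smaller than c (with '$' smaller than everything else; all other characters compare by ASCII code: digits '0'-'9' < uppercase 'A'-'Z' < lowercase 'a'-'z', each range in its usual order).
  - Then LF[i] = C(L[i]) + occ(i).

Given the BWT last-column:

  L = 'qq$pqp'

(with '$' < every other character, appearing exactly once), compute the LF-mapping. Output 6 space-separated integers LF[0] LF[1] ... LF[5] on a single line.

Answer: 3 4 0 1 5 2

Derivation:
Char counts: '$':1, 'p':2, 'q':3
C (first-col start): C('$')=0, C('p')=1, C('q')=3
L[0]='q': occ=0, LF[0]=C('q')+0=3+0=3
L[1]='q': occ=1, LF[1]=C('q')+1=3+1=4
L[2]='$': occ=0, LF[2]=C('$')+0=0+0=0
L[3]='p': occ=0, LF[3]=C('p')+0=1+0=1
L[4]='q': occ=2, LF[4]=C('q')+2=3+2=5
L[5]='p': occ=1, LF[5]=C('p')+1=1+1=2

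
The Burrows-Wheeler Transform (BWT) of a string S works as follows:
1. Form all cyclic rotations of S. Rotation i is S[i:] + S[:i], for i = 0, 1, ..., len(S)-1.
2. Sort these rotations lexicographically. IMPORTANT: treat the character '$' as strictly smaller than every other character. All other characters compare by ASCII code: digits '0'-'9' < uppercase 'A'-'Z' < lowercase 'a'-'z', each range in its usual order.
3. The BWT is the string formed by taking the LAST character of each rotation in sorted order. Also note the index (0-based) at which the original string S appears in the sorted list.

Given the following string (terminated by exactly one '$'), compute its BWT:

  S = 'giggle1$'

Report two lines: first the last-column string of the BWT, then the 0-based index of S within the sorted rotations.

All 8 rotations (rotation i = S[i:]+S[:i]):
  rot[0] = giggle1$
  rot[1] = iggle1$g
  rot[2] = ggle1$gi
  rot[3] = gle1$gig
  rot[4] = le1$gigg
  rot[5] = e1$giggl
  rot[6] = 1$giggle
  rot[7] = $giggle1
Sorted (with $ < everything):
  sorted[0] = $giggle1  (last char: '1')
  sorted[1] = 1$giggle  (last char: 'e')
  sorted[2] = e1$giggl  (last char: 'l')
  sorted[3] = ggle1$gi  (last char: 'i')
  sorted[4] = giggle1$  (last char: '$')
  sorted[5] = gle1$gig  (last char: 'g')
  sorted[6] = iggle1$g  (last char: 'g')
  sorted[7] = le1$gigg  (last char: 'g')
Last column: 1eli$ggg
Original string S is at sorted index 4

Answer: 1eli$ggg
4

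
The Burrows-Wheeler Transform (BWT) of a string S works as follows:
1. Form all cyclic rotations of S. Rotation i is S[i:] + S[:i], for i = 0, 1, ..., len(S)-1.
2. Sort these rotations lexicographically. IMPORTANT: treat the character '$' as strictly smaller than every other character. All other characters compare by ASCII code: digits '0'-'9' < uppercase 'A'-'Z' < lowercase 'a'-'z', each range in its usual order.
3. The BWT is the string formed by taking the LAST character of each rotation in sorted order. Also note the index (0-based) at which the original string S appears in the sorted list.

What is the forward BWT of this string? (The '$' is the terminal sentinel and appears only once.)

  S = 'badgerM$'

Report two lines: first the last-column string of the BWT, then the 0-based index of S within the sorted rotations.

All 8 rotations (rotation i = S[i:]+S[:i]):
  rot[0] = badgerM$
  rot[1] = adgerM$b
  rot[2] = dgerM$ba
  rot[3] = gerM$bad
  rot[4] = erM$badg
  rot[5] = rM$badge
  rot[6] = M$badger
  rot[7] = $badgerM
Sorted (with $ < everything):
  sorted[0] = $badgerM  (last char: 'M')
  sorted[1] = M$badger  (last char: 'r')
  sorted[2] = adgerM$b  (last char: 'b')
  sorted[3] = badgerM$  (last char: '$')
  sorted[4] = dgerM$ba  (last char: 'a')
  sorted[5] = erM$badg  (last char: 'g')
  sorted[6] = gerM$bad  (last char: 'd')
  sorted[7] = rM$badge  (last char: 'e')
Last column: Mrb$agde
Original string S is at sorted index 3

Answer: Mrb$agde
3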